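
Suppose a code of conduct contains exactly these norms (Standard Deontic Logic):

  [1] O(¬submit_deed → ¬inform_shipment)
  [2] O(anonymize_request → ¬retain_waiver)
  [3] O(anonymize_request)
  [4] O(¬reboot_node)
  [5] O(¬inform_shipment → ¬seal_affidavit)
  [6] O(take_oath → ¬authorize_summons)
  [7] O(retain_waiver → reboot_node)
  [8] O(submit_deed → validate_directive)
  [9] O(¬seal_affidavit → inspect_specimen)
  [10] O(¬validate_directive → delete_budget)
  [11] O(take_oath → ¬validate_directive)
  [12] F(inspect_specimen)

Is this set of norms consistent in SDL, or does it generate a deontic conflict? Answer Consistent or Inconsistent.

Consistent

Premise 7 is O(retain_waiver → reboot_node), but O(retain_waiver) is not derivable from the premises, so it does not yield O(reboot_node).
So O(reboot_node) is not derivable, and the apparent clash with O(¬reboot_node) does not arise.
A world satisfying every obligation exists (e.g. anonymize_request=true, authorize_summons=false, delete_budget=false, inform_shipment=true, inspect_specimen=false, reboot_node=false, retain_waiver=false, seal_affidavit=true, submit_deed=true, take_oath=false, validate_directive=true); no atom is both obligatory and forbidden, so the set is consistent.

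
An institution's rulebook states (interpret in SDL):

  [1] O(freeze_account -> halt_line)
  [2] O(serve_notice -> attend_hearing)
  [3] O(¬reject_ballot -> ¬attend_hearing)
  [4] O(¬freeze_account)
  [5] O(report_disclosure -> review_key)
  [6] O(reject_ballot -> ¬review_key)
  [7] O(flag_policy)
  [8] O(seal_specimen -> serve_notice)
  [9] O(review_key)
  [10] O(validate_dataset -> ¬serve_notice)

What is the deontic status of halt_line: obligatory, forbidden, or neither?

Premise 1 is O(freeze_account -> halt_line), but O(freeze_account) is not derivable from the premises, so it does not yield O(halt_line).
No premise or chain of K-axiom applications forces O(halt_line), and none forces O(¬halt_line). So halt_line is neither obligatory nor forbidden under these norms.

Neither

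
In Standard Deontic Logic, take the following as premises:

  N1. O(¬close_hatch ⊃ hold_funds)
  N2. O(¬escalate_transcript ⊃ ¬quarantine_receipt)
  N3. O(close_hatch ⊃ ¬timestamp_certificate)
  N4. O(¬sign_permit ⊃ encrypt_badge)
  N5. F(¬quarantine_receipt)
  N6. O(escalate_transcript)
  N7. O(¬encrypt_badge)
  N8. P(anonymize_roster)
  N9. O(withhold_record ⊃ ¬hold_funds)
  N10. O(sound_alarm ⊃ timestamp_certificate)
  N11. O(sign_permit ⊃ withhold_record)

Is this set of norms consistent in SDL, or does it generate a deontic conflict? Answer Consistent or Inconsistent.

Premise 2 is O(¬escalate_transcript ⊃ ¬quarantine_receipt), but O(¬escalate_transcript) is not derivable from the premises, so it does not yield O(¬quarantine_receipt).
So O(¬quarantine_receipt) is not derivable, and the apparent clash with O(quarantine_receipt) does not arise.
A world satisfying every obligation exists (e.g. anonymize_roster=false, close_hatch=true, encrypt_badge=false, escalate_transcript=true, hold_funds=false, quarantine_receipt=true, sign_permit=true, sound_alarm=false, timestamp_certificate=false, withhold_record=true); no atom is both obligatory and forbidden, so the set is consistent.

Consistent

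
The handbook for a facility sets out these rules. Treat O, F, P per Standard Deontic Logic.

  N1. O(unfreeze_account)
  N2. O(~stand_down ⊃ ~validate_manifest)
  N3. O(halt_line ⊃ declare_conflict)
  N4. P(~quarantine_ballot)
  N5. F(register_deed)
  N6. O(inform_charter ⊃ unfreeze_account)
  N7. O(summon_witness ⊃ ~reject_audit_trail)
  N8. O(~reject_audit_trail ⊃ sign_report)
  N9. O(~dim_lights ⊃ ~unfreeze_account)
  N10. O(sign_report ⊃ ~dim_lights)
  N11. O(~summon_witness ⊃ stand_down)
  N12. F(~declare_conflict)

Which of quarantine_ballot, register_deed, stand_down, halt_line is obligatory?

stand_down

Premise 1 states O(unfreeze_account) outright.
The contrapositive of premise 9 (O(~dim_lights ⊃ ~unfreeze_account)) is O(unfreeze_account ⊃ dim_lights), and O(unfreeze_account) is already established, so O(dim_lights).
The contrapositive of premise 10 (O(sign_report ⊃ ~dim_lights)) is O(dim_lights ⊃ ~sign_report), and O(dim_lights) is already established, so O(~sign_report).
Premise 8 is O(~reject_audit_trail ⊃ sign_report); contrapositively O(~sign_report ⊃ reject_audit_trail). Since O(~sign_report) holds, K gives O(reject_audit_trail).
The contrapositive of premise 7 (O(summon_witness ⊃ ~reject_audit_trail)) is O(reject_audit_trail ⊃ ~summon_witness), and O(reject_audit_trail) is already established, so O(~summon_witness).
From O(~summon_witness) and premise 11, O(~summon_witness ⊃ stand_down), we obtain O(stand_down).
So O(stand_down) holds — stand_down is obligatory. None of the other listed options is made obligatory by any chain of premises.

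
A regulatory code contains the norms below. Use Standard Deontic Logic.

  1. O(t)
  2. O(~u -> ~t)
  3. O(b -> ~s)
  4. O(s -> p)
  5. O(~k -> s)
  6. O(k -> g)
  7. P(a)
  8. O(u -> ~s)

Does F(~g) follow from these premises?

Premise 1 states O(t) outright.
The contrapositive of premise 2 (O(~u -> ~t)) is O(t -> u), and O(t) is already established, so O(u).
Premise 8 is O(u -> ~s); since O(u), deontic closure gives O(~s).
Premise 5 is O(~k -> s); contrapositively O(~s -> k). Since O(~s) holds, K gives O(k).
Applying K to premise 6 (O(k -> g)) and O(k) yields O(g).
Premises 3, 4, 7 do not contribute to this derivation.
So O(g) holds, i.e. F(~g). The claim follows.

Yes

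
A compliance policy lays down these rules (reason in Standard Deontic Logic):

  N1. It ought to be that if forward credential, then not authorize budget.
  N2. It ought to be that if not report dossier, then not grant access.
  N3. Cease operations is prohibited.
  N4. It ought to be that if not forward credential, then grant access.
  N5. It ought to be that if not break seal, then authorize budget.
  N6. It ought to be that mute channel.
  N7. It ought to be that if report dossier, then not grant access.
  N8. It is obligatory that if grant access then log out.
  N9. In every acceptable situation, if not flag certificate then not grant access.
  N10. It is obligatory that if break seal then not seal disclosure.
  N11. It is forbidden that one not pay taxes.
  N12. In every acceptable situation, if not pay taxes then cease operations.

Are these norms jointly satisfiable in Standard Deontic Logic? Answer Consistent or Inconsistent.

Consistent

Premise 12 is O(¬pay_taxes → cease_operations), but O(¬pay_taxes) is not derivable from the premises, so it does not yield O(cease_operations).
So O(cease_operations) is not derivable, and the apparent clash with O(¬cease_operations) does not arise.
A world satisfying every obligation exists (e.g. authorize_budget=false, break_seal=true, cease_operations=false, flag_certificate=false, forward_credential=true, grant_access=false, log_out=false, mute_channel=true, pay_taxes=true, report_dossier=false, seal_disclosure=false); no atom is both obligatory and forbidden, so the set is consistent.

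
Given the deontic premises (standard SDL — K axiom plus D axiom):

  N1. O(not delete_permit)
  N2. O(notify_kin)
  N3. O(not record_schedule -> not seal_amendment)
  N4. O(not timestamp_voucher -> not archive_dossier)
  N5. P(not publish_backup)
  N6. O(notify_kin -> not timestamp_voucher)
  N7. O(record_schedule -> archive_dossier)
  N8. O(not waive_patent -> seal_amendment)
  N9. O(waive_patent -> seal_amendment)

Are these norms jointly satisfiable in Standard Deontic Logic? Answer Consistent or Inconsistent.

Premises 8 and 9 cover both cases: O(not waive_patent -> seal_amendment) and O(waive_patent -> seal_amendment). Since not waive_patent ∨ waive_patent is a tautology, O(seal_amendment) follows.
Premise 3 is O(not record_schedule -> not seal_amendment); contrapositively O(seal_amendment -> record_schedule). Since O(seal_amendment) holds, K gives O(record_schedule).
Applying K to premise 7 (O(record_schedule -> archive_dossier)) and O(record_schedule) yields O(archive_dossier).
The contrapositive of premise 4 (O(not timestamp_voucher -> not archive_dossier)) is O(archive_dossier -> timestamp_voucher), and O(archive_dossier) is already established, so O(timestamp_voucher).
The contrapositive of premise 6 (O(notify_kin -> not timestamp_voucher)) is O(timestamp_voucher -> not notify_kin), and O(timestamp_voucher) is already established, so O(not notify_kin).
However, premise 2 gives O(notify_kin).
We now have both O(not notify_kin) and O(notify_kin) — notify_kin is simultaneously obligatory and forbidden, violating the D-axiom.

Inconsistent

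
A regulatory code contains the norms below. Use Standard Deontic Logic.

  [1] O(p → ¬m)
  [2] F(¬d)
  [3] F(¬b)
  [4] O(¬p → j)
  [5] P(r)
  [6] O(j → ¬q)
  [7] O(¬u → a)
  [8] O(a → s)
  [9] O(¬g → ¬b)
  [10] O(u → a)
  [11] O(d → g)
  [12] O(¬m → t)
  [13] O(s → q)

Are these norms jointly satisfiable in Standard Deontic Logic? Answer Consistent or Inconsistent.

Consistent

Premise 9 is O(¬g → ¬b), but O(¬g) is not derivable from the premises, so it does not yield O(¬b).
So O(¬b) is not derivable, and the apparent clash with O(b) does not arise.
A world satisfying every obligation exists (e.g. a=true, b=true, d=true, g=true, j=false, m=false, p=true, q=true, r=false, s=true, t=true, u=false); no atom is both obligatory and forbidden, so the set is consistent.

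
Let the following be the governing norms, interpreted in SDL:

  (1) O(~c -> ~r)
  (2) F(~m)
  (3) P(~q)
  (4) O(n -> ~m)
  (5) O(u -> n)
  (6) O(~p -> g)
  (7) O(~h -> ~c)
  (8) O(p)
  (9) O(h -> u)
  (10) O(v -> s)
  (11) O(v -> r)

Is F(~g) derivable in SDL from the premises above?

No

Premise 6 is O(~p -> g), but O(~p) is not derivable from the premises, so it does not yield O(g).
No other premise forces O(g). An ideal world satisfying every premise can still have ~g true, so F(~g) is not derivable.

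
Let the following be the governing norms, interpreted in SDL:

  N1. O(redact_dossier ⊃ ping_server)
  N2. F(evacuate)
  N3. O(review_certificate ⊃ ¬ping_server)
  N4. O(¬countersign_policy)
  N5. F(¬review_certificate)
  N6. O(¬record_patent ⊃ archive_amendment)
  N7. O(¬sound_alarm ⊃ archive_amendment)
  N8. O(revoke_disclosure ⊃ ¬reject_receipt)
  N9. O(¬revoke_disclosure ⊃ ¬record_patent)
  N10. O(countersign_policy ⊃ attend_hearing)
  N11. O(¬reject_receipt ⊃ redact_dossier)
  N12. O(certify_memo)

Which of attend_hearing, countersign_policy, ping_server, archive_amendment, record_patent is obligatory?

Premise 5, F(¬review_certificate), is equivalent to O(review_certificate).
From O(review_certificate) and premise 3, O(review_certificate ⊃ ¬ping_server), we obtain O(¬ping_server).
The contrapositive of premise 1 (O(redact_dossier ⊃ ping_server)) is O(¬ping_server ⊃ ¬redact_dossier), and O(¬ping_server) is already established, so O(¬redact_dossier).
Premise 11, O(¬reject_receipt ⊃ redact_dossier), contraposes to O(¬redact_dossier ⊃ reject_receipt); with O(¬redact_dossier) we get O(reject_receipt).
Premise 8 is O(revoke_disclosure ⊃ ¬reject_receipt); contrapositively O(reject_receipt ⊃ ¬revoke_disclosure). Since O(reject_receipt) holds, K gives O(¬revoke_disclosure).
Applying K to premise 9 (O(¬revoke_disclosure ⊃ ¬record_patent)) and O(¬revoke_disclosure) yields O(¬record_patent).
With premise 6, O(¬record_patent ⊃ archive_amendment), the K-axiom yields O(archive_amendment).
So O(archive_amendment) holds — archive_amendment is obligatory. None of the other listed options is made obligatory by any chain of premises.

archive_amendment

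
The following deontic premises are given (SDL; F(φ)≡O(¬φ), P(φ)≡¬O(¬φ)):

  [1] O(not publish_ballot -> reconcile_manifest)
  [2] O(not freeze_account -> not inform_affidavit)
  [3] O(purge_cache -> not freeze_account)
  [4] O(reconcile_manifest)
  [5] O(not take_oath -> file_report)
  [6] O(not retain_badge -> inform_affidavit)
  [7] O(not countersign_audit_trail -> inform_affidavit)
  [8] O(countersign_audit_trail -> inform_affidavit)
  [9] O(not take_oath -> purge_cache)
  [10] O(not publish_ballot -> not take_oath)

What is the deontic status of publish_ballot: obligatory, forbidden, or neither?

Premises 8 and 7 are O(countersign_audit_trail -> inform_affidavit) and O(not countersign_audit_trail -> inform_affidavit); every ideal world satisfies countersign_audit_trail or not countersign_audit_trail, so in either case inform_affidavit holds — hence O(inform_affidavit).
Premise 2 is O(not freeze_account -> not inform_affidavit); contrapositively O(inform_affidavit -> freeze_account). Since O(inform_affidavit) holds, K gives O(freeze_account).
Premise 3 is O(purge_cache -> not freeze_account); contrapositively O(freeze_account -> not purge_cache). Since O(freeze_account) holds, K gives O(not purge_cache).
The contrapositive of premise 9 (O(not take_oath -> purge_cache)) is O(not purge_cache -> take_oath), and O(not purge_cache) is already established, so O(take_oath).
Premise 10, O(not publish_ballot -> not take_oath), contraposes to O(take_oath -> publish_ballot); with O(take_oath) we get O(publish_ballot).
Premises 1, 4, 5, 6 do not contribute to this derivation.
Hence publish_ballot is obligatory.

Obligatory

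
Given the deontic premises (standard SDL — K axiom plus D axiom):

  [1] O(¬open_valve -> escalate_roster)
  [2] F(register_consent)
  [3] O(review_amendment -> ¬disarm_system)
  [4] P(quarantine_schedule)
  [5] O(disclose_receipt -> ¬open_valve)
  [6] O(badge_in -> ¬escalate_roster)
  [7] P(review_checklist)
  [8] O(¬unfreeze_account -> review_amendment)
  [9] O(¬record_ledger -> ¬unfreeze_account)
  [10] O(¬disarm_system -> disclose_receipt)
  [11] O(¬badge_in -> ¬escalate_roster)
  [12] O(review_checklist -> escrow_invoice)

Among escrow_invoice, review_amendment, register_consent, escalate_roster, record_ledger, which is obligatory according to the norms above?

Premises 6 and 11 are O(badge_in -> ¬escalate_roster) and O(¬badge_in -> ¬escalate_roster); every ideal world satisfies badge_in or ¬badge_in, so in either case ¬escalate_roster holds — hence O(¬escalate_roster).
The contrapositive of premise 1 (O(¬open_valve -> escalate_roster)) is O(¬escalate_roster -> open_valve), and O(¬escalate_roster) is already established, so O(open_valve).
The contrapositive of premise 5 (O(disclose_receipt -> ¬open_valve)) is O(open_valve -> ¬disclose_receipt), and O(open_valve) is already established, so O(¬disclose_receipt).
The contrapositive of premise 10 (O(¬disarm_system -> disclose_receipt)) is O(¬disclose_receipt -> disarm_system), and O(¬disclose_receipt) is already established, so O(disarm_system).
Premise 3, O(review_amendment -> ¬disarm_system), contraposes to O(disarm_system -> ¬review_amendment); with O(disarm_system) we get O(¬review_amendment).
The contrapositive of premise 8 (O(¬unfreeze_account -> review_amendment)) is O(¬review_amendment -> unfreeze_account), and O(¬review_amendment) is already established, so O(unfreeze_account).
Premise 9 is O(¬record_ledger -> ¬unfreeze_account); contrapositively O(unfreeze_account -> record_ledger). Since O(unfreeze_account) holds, K gives O(record_ledger).
So O(record_ledger) holds — record_ledger is obligatory. None of the other listed options is made obligatory by any chain of premises.

record_ledger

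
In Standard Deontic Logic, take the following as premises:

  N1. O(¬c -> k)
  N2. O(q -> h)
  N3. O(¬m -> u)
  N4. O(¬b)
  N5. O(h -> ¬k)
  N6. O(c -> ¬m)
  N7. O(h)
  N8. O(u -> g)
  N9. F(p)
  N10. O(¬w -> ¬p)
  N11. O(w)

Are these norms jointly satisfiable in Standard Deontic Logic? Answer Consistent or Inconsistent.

Consistent

Premise 10 is O(¬w -> ¬p); even if O(¬p) held, inferring O(¬w) would be affirming the consequent — invalid.
So O(¬w) is not derivable, and the apparent clash with O(w) does not arise.
A world satisfying every obligation exists (e.g. b=false, c=true, g=true, h=true, k=false, m=false, p=false, q=false, u=true, w=true); no atom is both obligatory and forbidden, so the set is consistent.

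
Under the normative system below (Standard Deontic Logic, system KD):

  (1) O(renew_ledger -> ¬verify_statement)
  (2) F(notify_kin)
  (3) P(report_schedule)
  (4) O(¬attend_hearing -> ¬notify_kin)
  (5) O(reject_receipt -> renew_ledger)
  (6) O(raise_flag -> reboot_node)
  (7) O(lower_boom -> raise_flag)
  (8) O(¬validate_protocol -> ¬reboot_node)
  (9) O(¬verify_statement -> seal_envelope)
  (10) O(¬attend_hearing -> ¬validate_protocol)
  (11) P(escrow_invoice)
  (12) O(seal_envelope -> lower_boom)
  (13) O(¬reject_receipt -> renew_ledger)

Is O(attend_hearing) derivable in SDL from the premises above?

By case analysis on reject_receipt: premise 5 gives O(reject_receipt -> renew_ledger) and premise 13 gives O(¬reject_receipt -> renew_ledger), so O(renew_ledger) either way.
Applying K to premise 1 (O(renew_ledger -> ¬verify_statement)) and O(renew_ledger) yields O(¬verify_statement).
With premise 9, O(¬verify_statement -> seal_envelope), the K-axiom yields O(seal_envelope).
With premise 12, O(seal_envelope -> lower_boom), the K-axiom yields O(lower_boom).
With premise 7, O(lower_boom -> raise_flag), the K-axiom yields O(raise_flag).
Premise 6 is O(raise_flag -> reboot_node); since O(raise_flag), deontic closure gives O(reboot_node).
Premise 8, O(¬validate_protocol -> ¬reboot_node), contraposes to O(reboot_node -> validate_protocol); with O(reboot_node) we get O(validate_protocol).
Premise 10, O(¬attend_hearing -> ¬validate_protocol), contraposes to O(validate_protocol -> attend_hearing); with O(validate_protocol) we get O(attend_hearing).
Premises 2, 3, 4, 11 do not contribute to this derivation.
So O(attend_hearing) follows.

Yes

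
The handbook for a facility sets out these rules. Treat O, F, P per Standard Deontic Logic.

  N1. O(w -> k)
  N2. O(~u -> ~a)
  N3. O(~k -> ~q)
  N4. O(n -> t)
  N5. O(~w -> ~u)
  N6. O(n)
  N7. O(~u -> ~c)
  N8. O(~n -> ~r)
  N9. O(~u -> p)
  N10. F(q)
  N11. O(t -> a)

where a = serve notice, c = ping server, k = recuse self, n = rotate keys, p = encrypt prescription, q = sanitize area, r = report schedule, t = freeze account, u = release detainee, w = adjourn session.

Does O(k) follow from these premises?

Premise 6 states O(n) outright.
From O(n) and premise 4, O(n -> t), we obtain O(t).
With premise 11, O(t -> a), the K-axiom yields O(a).
Premise 2 is O(~u -> ~a); contrapositively O(a -> u). Since O(a) holds, K gives O(u).
Premise 5, O(~w -> ~u), contraposes to O(u -> w); with O(u) we get O(w).
Applying K to premise 1 (O(w -> k)) and O(w) yields O(k).
Premises 3, 7, 8, 9, 10 do not contribute to this derivation.
So O(k) follows.

Yes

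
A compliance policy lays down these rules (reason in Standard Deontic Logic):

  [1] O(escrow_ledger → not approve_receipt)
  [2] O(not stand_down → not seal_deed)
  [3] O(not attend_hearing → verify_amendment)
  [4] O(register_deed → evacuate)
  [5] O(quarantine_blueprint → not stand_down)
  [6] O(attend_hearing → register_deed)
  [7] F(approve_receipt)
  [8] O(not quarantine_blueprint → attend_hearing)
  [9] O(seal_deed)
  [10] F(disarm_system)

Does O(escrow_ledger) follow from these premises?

Premise 1 is O(escrow_ledger → not approve_receipt); even if O(not approve_receipt) held, inferring O(escrow_ledger) would be affirming the consequent — invalid.
No other premise forces O(escrow_ledger). An ideal world satisfying every premise can still have escrow_ledger false, so O(escrow_ledger) is not derivable.

No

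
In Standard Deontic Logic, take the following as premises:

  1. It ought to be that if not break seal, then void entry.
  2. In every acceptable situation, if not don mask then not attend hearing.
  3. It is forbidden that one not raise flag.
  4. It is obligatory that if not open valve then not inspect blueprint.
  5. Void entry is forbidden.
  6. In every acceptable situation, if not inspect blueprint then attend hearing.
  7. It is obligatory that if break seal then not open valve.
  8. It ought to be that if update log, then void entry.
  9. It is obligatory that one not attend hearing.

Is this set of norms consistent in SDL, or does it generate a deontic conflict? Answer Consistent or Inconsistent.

Inconsistent

From premise 9 we have O(¬attend_hearing).
Premise 6 is O(¬inspect_blueprint → attend_hearing); contrapositively O(¬attend_hearing → inspect_blueprint). Since O(¬attend_hearing) holds, K gives O(inspect_blueprint).
Premise 4, O(¬open_valve → ¬inspect_blueprint), contraposes to O(inspect_blueprint → open_valve); with O(inspect_blueprint) we get O(open_valve).
Premise 7 is O(break_seal → ¬open_valve); contrapositively O(open_valve → ¬break_seal). Since O(open_valve) holds, K gives O(¬break_seal).
From O(¬break_seal) and premise 1, O(¬break_seal → void_entry), we obtain O(void_entry).
But premise 5, F(void_entry), means O(¬void_entry).
We now have both O(void_entry) and O(¬void_entry) — void_entry is simultaneously obligatory and forbidden, violating the D-axiom.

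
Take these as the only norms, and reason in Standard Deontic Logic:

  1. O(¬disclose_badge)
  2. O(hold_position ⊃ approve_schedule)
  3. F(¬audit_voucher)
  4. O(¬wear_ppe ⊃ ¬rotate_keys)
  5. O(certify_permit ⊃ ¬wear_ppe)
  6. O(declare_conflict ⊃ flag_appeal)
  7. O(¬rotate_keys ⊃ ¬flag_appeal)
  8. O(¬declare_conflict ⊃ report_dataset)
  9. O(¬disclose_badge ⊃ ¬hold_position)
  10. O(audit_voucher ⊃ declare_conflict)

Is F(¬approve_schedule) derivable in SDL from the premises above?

No

Premise 2 is O(hold_position ⊃ approve_schedule), but O(hold_position) is not derivable from the premises, so it does not yield O(approve_schedule).
No other premise forces O(approve_schedule). An ideal world satisfying every premise can still have ¬approve_schedule true, so F(¬approve_schedule) is not derivable.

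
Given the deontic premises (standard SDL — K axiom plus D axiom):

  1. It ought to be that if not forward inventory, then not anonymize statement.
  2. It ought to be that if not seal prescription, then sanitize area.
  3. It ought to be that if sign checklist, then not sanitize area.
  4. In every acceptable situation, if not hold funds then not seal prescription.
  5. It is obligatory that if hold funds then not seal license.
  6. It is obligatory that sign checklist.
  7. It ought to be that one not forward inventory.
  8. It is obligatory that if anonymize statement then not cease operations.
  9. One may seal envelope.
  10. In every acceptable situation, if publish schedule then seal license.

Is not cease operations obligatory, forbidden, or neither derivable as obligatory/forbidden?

Neither

Premise 8 is O(anonymize_statement → ¬cease_operations), but O(anonymize_statement) is not derivable from the premises, so it does not yield O(¬cease_operations).
No premise or chain of K-axiom applications forces O(¬cease_operations), and none forces O(cease_operations). So ¬cease_operations is neither obligatory nor forbidden under these norms.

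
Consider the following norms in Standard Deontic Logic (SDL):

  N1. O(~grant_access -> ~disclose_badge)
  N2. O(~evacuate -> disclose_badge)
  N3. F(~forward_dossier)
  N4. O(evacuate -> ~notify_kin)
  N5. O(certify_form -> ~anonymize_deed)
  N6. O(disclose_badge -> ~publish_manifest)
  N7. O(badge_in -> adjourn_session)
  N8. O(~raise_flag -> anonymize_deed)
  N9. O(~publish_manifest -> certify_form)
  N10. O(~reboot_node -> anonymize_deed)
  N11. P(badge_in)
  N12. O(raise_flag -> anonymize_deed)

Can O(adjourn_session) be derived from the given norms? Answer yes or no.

Premise 7 is O(badge_in -> adjourn_session), but O(badge_in) is not derivable from the premises (the permission P(badge_in) asserts only ~O(~badge_in), not O(badge_in)), so it does not yield O(adjourn_session).
No other premise forces O(adjourn_session). An ideal world satisfying every premise can still have adjourn_session false, so O(adjourn_session) is not derivable.

No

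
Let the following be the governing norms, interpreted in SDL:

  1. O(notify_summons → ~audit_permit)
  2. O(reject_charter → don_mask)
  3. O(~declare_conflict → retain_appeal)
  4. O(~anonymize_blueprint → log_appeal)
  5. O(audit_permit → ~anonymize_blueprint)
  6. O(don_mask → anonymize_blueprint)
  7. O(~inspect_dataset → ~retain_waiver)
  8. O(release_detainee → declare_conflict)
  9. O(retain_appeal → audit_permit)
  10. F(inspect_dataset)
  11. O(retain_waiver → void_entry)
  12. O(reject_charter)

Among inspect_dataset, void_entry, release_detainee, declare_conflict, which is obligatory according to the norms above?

declare_conflict

From premise 12 we have O(reject_charter).
Premise 2 is O(reject_charter → don_mask); since O(reject_charter), deontic closure gives O(don_mask).
From O(don_mask) and premise 6, O(don_mask → anonymize_blueprint), we obtain O(anonymize_blueprint).
Premise 5 is O(audit_permit → ~anonymize_blueprint); contrapositively O(anonymize_blueprint → ~audit_permit). Since O(anonymize_blueprint) holds, K gives O(~audit_permit).
Premise 9, O(retain_appeal → audit_permit), contraposes to O(~audit_permit → ~retain_appeal); with O(~audit_permit) we get O(~retain_appeal).
Premise 3 is O(~declare_conflict → retain_appeal); contrapositively O(~retain_appeal → declare_conflict). Since O(~retain_appeal) holds, K gives O(declare_conflict).
So O(declare_conflict) holds — declare_conflict is obligatory. None of the other listed options is made obligatory by any chain of premises.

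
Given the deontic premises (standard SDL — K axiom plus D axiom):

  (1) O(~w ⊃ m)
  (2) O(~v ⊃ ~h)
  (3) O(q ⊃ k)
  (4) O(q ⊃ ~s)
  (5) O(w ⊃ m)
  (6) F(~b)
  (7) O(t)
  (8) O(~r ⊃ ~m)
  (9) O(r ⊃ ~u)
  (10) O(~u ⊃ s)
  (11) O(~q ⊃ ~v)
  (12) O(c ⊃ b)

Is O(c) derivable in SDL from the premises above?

No

Premise 12 is O(c ⊃ b); even if O(b) held, inferring O(c) would be affirming the consequent — invalid.
No other premise forces O(c). An ideal world satisfying every premise can still have c false, so O(c) is not derivable.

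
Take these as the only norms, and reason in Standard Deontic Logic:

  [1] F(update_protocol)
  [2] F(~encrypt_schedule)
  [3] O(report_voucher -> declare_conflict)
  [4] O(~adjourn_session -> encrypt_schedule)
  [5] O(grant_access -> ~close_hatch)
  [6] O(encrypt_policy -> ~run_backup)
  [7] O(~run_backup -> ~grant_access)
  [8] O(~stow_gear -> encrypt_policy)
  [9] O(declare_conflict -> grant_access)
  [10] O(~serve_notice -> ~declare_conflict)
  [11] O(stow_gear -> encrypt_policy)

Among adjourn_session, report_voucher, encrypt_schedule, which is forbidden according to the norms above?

Premises 8 and 11 are O(~stow_gear -> encrypt_policy) and O(stow_gear -> encrypt_policy); every ideal world satisfies ~stow_gear or stow_gear, so in either case encrypt_policy holds — hence O(encrypt_policy).
With premise 6, O(encrypt_policy -> ~run_backup), the K-axiom yields O(~run_backup).
From O(~run_backup) and premise 7, O(~run_backup -> ~grant_access), we obtain O(~grant_access).
Premise 9, O(declare_conflict -> grant_access), contraposes to O(~grant_access -> ~declare_conflict); with O(~grant_access) we get O(~declare_conflict).
Premise 3 is O(report_voucher -> declare_conflict); contrapositively O(~declare_conflict -> ~report_voucher). Since O(~declare_conflict) holds, K gives O(~report_voucher).
So O(~report_voucher) holds, i.e. report_voucher is forbidden. None of the other listed options is forbidden under the premises.

report_voucher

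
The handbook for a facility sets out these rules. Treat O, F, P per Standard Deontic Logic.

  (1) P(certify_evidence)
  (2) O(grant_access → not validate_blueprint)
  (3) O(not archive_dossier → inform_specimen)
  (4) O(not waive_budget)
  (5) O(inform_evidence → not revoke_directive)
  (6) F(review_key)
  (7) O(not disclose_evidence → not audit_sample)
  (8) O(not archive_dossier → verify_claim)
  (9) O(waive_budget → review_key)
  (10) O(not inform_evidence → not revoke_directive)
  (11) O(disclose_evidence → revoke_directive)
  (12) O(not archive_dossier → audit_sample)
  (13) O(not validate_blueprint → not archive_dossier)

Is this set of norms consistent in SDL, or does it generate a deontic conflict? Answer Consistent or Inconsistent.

Premise 9 is O(waive_budget → review_key), but O(waive_budget) is not derivable from the premises, so it does not yield O(review_key).
So O(review_key) is not derivable, and the apparent clash with O(not review_key) does not arise.
A world satisfying every obligation exists (e.g. archive_dossier=true, audit_sample=false, certify_evidence=false, disclose_evidence=false, grant_access=false, inform_evidence=false, inform_specimen=false, review_key=false, revoke_directive=false, validate_blueprint=true, verify_claim=false, waive_budget=false); no atom is both obligatory and forbidden, so the set is consistent.

Consistent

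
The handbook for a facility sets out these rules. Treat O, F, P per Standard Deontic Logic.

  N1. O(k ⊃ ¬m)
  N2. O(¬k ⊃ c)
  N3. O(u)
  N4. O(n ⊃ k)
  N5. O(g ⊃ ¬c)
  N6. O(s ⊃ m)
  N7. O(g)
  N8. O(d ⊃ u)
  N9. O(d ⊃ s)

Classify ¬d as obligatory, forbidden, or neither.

From premise 7 we have O(g).
From O(g) and premise 5, O(g ⊃ ¬c), we obtain O(¬c).
Premise 2, O(¬k ⊃ c), contraposes to O(¬c ⊃ k); with O(¬c) we get O(k).
With premise 1, O(k ⊃ ¬m), the K-axiom yields O(¬m).
The contrapositive of premise 6 (O(s ⊃ m)) is O(¬m ⊃ ¬s), and O(¬m) is already established, so O(¬s).
Premise 9, O(d ⊃ s), contraposes to O(¬s ⊃ ¬d); with O(¬s) we get O(¬d).
Premises 3, 4, 8 do not contribute to this derivation.
Hence ¬d is obligatory.

Obligatory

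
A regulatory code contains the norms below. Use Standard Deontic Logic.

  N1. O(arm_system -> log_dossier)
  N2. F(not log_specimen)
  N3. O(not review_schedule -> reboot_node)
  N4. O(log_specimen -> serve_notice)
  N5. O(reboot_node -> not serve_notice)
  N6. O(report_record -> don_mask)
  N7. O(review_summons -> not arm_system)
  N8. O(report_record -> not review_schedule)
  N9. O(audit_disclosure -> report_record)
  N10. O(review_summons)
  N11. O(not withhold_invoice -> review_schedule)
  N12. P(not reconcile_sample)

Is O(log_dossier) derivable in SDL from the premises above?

Premise 1 is O(arm_system -> log_dossier), but O(arm_system) is not derivable from the premises, so it does not yield O(log_dossier).
No other premise forces O(log_dossier). An ideal world satisfying every premise can still have log_dossier false, so O(log_dossier) is not derivable.

No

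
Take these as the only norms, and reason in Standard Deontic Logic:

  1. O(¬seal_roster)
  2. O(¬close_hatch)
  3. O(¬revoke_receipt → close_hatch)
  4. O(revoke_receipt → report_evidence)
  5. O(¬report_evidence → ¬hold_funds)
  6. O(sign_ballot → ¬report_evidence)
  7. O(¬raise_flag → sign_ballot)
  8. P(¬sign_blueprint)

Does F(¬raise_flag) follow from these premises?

From premise 2 we have O(¬close_hatch).
Premise 3 is O(¬revoke_receipt → close_hatch); contrapositively O(¬close_hatch → revoke_receipt). Since O(¬close_hatch) holds, K gives O(revoke_receipt).
Premise 4 is O(revoke_receipt → report_evidence); since O(revoke_receipt), deontic closure gives O(report_evidence).
The contrapositive of premise 6 (O(sign_ballot → ¬report_evidence)) is O(report_evidence → ¬sign_ballot), and O(report_evidence) is already established, so O(¬sign_ballot).
Premise 7, O(¬raise_flag → sign_ballot), contraposes to O(¬sign_ballot → raise_flag); with O(¬sign_ballot) we get O(raise_flag).
Premises 1, 5, 8 do not contribute to this derivation.
So O(raise_flag) holds, i.e. F(¬raise_flag). The claim follows.

Yes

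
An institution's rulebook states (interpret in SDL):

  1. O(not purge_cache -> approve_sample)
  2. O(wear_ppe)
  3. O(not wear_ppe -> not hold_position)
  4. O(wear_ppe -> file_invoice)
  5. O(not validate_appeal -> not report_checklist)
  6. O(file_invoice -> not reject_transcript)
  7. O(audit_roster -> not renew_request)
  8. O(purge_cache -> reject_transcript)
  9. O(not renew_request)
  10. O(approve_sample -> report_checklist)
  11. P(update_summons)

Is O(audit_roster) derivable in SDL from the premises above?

Premise 7 is O(audit_roster -> not renew_request); even if O(not renew_request) held, inferring O(audit_roster) would be affirming the consequent — invalid.
No other premise forces O(audit_roster). An ideal world satisfying every premise can still have audit_roster false, so O(audit_roster) is not derivable.

No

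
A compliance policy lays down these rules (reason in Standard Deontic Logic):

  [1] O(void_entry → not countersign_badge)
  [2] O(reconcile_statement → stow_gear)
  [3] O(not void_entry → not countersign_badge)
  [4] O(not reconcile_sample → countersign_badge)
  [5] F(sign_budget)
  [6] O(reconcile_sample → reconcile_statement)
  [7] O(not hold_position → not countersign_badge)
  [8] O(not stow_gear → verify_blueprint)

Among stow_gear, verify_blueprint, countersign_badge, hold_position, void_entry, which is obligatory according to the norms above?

Premises 1 and 3 are O(void_entry → not countersign_badge) and O(not void_entry → not countersign_badge); every ideal world satisfies void_entry or not void_entry, so in either case not countersign_badge holds — hence O(not countersign_badge).
Premise 4, O(not reconcile_sample → countersign_badge), contraposes to O(not countersign_badge → reconcile_sample); with O(not countersign_badge) we get O(reconcile_sample).
With premise 6, O(reconcile_sample → reconcile_statement), the K-axiom yields O(reconcile_statement).
Premise 2 is O(reconcile_statement → stow_gear); since O(reconcile_statement), deontic closure gives O(stow_gear).
So O(stow_gear) holds — stow_gear is obligatory. None of the other listed options is made obligatory by any chain of premises.

stow_gear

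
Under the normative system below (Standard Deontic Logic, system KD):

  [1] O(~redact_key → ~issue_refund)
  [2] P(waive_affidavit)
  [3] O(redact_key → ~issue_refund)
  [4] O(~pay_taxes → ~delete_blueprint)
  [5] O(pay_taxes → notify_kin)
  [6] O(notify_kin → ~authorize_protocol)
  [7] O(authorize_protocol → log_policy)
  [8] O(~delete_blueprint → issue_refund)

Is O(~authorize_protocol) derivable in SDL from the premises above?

Premises 3 and 1 cover both cases: O(redact_key → ~issue_refund) and O(~redact_key → ~issue_refund). Since redact_key ∨ ~redact_key is a tautology, O(~issue_refund) follows.
The contrapositive of premise 8 (O(~delete_blueprint → issue_refund)) is O(~issue_refund → delete_blueprint), and O(~issue_refund) is already established, so O(delete_blueprint).
Premise 4 is O(~pay_taxes → ~delete_blueprint); contrapositively O(delete_blueprint → pay_taxes). Since O(delete_blueprint) holds, K gives O(pay_taxes).
Premise 5 is O(pay_taxes → notify_kin); since O(pay_taxes), deontic closure gives O(notify_kin).
From O(notify_kin) and premise 6, O(notify_kin → ~authorize_protocol), we obtain O(~authorize_protocol).
Premises 2, 7 do not contribute to this derivation.
So O(~authorize_protocol) follows.

Yes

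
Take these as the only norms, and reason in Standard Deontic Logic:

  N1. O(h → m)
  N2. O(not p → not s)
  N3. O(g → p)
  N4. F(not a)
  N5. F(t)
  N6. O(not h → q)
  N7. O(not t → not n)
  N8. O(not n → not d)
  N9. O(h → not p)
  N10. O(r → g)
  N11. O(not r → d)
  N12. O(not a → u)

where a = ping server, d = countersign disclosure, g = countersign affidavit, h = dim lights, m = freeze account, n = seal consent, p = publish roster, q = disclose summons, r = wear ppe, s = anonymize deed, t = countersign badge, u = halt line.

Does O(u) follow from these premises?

No

Premise 12 is O(not a → u), but O(not a) is not derivable from the premises, so it does not yield O(u).
No other premise forces O(u). An ideal world satisfying every premise can still have u false, so O(u) is not derivable.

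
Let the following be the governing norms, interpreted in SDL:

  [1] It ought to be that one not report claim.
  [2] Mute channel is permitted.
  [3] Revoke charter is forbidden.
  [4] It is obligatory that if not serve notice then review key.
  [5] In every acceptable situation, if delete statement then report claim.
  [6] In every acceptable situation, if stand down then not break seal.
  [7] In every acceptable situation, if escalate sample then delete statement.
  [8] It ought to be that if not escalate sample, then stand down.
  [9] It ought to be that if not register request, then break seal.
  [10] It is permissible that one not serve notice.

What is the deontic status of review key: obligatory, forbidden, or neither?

Premise 4 is O(¬serve_notice → review_key), but O(¬serve_notice) is not derivable from the premises (the permission P(¬serve_notice) asserts only ¬O(serve_notice), not O(¬serve_notice)), so it does not yield O(review_key).
No premise or chain of K-axiom applications forces O(review_key), and none forces O(¬review_key). So review_key is neither obligatory nor forbidden under these norms.

Neither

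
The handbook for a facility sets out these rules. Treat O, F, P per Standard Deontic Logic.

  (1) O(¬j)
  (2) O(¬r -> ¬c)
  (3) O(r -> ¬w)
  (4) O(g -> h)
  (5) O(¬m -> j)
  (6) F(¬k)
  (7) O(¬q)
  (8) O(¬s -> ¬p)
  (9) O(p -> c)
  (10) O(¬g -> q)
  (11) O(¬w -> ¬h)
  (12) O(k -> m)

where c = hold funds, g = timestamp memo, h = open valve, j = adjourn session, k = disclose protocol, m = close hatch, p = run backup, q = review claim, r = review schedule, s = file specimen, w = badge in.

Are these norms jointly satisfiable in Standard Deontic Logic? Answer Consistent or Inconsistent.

Premise 5 is O(¬m -> j), but O(¬m) is not derivable from the premises, so it does not yield O(j).
So O(j) is not derivable, and the apparent clash with O(¬j) does not arise.
A world satisfying every obligation exists (e.g. c=false, g=true, h=true, j=false, k=true, m=true, p=false, q=false, r=false, s=false, w=true); no atom is both obligatory and forbidden, so the set is consistent.

Consistent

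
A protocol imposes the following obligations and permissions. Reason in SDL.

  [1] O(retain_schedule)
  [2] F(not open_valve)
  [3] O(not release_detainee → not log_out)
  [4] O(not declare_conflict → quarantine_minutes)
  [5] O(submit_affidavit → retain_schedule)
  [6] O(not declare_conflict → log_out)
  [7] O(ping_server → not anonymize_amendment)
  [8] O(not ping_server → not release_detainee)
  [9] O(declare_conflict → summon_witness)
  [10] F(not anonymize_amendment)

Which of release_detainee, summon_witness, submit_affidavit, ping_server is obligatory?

summon_witness

Premise 10 is F(not anonymize_amendment), i.e. O(anonymize_amendment).
Premise 7 is O(ping_server → not anonymize_amendment); contrapositively O(anonymize_amendment → not ping_server). Since O(anonymize_amendment) holds, K gives O(not ping_server).
With premise 8, O(not ping_server → not release_detainee), the K-axiom yields O(not release_detainee).
Premise 3 is O(not release_detainee → not log_out); since O(not release_detainee), deontic closure gives O(not log_out).
The contrapositive of premise 6 (O(not declare_conflict → log_out)) is O(not log_out → declare_conflict), and O(not log_out) is already established, so O(declare_conflict).
From O(declare_conflict) and premise 9, O(declare_conflict → summon_witness), we obtain O(summon_witness).
So O(summon_witness) holds — summon_witness is obligatory. None of the other listed options is made obligatory by any chain of premises.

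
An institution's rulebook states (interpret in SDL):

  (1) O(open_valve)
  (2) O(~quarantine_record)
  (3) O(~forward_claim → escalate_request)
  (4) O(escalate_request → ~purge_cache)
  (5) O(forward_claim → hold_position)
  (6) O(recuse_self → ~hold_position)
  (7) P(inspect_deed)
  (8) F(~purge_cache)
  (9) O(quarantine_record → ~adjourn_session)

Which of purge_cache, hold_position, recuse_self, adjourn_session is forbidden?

F(~purge_cache) at premise 8 means O(purge_cache).
Premise 4 is O(escalate_request → ~purge_cache); contrapositively O(purge_cache → ~escalate_request). Since O(purge_cache) holds, K gives O(~escalate_request).
The contrapositive of premise 3 (O(~forward_claim → escalate_request)) is O(~escalate_request → forward_claim), and O(~escalate_request) is already established, so O(forward_claim).
Premise 5 is O(forward_claim → hold_position); since O(forward_claim), deontic closure gives O(hold_position).
The contrapositive of premise 6 (O(recuse_self → ~hold_position)) is O(hold_position → ~recuse_self), and O(hold_position) is already established, so O(~recuse_self).
So O(~recuse_self) holds, i.e. recuse_self is forbidden. None of the other listed options is forbidden under the premises.

recuse_self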